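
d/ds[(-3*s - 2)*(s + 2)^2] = -9*s^2 - 28*s - 20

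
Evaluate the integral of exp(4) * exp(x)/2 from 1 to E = -exp(5)/2 + exp(E + 4)/2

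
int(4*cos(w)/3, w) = 4*sin(w)/3 + C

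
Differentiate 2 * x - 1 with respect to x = 2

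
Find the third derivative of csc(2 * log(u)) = 4*(3 + cos(2*log(u))/sin(2*log(u)) - 6/sin(2*log(u))^2 - 12*cos(2*log(u))/sin(2*log(u))^3)/(u^3*sin(2*log(u)))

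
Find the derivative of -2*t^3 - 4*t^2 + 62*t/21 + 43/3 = -6*t^2 - 8*t + 62/21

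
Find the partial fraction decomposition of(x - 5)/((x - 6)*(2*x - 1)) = 9/(11*(2*x - 1)) + 1/(11*(x - 6))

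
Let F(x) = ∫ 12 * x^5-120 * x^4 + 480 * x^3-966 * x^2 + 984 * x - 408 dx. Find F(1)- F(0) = -140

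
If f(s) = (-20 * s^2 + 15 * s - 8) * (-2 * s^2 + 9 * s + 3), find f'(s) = 160*s^3 - 630*s^2 + 182*s - 27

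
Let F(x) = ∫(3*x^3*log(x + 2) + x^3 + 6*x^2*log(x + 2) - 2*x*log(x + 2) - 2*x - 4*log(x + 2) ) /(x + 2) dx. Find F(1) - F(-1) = -log(3)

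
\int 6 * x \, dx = 3*x^2 + C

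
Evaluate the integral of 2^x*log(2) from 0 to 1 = 1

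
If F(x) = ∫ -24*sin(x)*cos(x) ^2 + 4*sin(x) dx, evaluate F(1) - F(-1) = 0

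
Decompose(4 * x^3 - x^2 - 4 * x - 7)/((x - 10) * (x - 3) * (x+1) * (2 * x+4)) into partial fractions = 7/(24*(x + 2)) - 1/(11*(x + 1)) - 2/(7*(x - 3)) + 3853/(1848*(x - 10))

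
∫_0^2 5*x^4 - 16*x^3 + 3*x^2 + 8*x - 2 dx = -12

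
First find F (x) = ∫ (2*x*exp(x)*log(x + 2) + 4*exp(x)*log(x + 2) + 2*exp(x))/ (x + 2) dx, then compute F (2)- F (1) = -2*E*log(3) + 4*exp(2)*log(2)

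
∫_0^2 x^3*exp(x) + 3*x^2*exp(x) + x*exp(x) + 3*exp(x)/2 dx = -1/2 + 21*exp(2)/2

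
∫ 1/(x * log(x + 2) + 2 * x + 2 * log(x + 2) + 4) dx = log(log(x + 2) + 2) + C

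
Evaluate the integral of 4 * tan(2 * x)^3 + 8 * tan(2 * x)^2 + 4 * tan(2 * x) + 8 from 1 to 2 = -(tan(2) + 2)^2 + (tan(4) + 2)^2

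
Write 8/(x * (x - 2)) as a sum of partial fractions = 4/(x - 2) - 4/x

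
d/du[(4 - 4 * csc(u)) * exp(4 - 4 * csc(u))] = 4*(5 - 4/sin(u))*exp(4 - 4*csc(u))*cos(u)/sin(u)^2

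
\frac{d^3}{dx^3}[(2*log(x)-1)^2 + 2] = (16*log(x) - 32)/x^3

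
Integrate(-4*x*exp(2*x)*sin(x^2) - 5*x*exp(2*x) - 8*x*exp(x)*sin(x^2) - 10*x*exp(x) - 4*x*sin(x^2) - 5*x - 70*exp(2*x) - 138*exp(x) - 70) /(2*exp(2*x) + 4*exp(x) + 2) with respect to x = (-(exp(x) + 1)*(5*x^2 + 140*x - 4*cos(x^2) + 68)/4 + exp(x))/(exp(x) + 1) + C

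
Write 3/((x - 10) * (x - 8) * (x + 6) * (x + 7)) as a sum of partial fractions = -1/(85*(x + 7)) + 3/(224*(x + 6)) - 1/(140*(x - 8)) + 3/(544*(x - 10))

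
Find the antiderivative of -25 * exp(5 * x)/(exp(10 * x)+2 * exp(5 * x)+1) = (exp(5*x) + 6)/(exp(5*x) + 1) + C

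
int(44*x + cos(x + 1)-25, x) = 22*x^2 - 25*x + sin(x + 1) + C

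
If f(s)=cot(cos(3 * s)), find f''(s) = 18*sin(3*s)^2*cot(cos(3*s))^3 + 18*sin(3*s)^2*cot(cos(3*s)) + 9*cos(3*s)*cot(cos(3*s))^2 + 9*cos(3*s)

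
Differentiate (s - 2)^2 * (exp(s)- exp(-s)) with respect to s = (s^2*exp(2*s) + s^2 - 2*s*exp(2*s) - 6*s + 8)*exp(-s)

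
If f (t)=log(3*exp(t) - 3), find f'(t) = exp(t)/(exp(t) - 1)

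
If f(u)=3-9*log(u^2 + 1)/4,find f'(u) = -9*u/(2*u^2 + 2)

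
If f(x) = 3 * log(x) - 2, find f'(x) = 3/x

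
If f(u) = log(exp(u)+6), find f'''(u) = (-6*exp(2*u) + 36*exp(u))/(exp(3*u) + 18*exp(2*u) + 108*exp(u) + 216)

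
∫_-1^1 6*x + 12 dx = 24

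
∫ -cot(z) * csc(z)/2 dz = csc(z)/2 + C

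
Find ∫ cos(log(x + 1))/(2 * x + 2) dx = sin(log(x + 1))/2 + C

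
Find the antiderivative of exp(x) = exp(x) + C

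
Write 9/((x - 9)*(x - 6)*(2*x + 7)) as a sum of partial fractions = 36/(475*(2*x + 7)) - 3/(19*(x - 6)) + 3/(25*(x - 9))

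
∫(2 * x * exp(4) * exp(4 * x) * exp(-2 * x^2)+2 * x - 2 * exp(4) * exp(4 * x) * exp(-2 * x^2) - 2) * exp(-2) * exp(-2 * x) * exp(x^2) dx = -2*sinh(-x^2 + 2*x + 2) + C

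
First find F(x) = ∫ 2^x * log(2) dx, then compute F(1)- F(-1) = 3/2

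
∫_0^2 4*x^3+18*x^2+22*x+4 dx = 116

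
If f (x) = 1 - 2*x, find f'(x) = -2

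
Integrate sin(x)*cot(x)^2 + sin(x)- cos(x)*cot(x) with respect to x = -cos(x) + C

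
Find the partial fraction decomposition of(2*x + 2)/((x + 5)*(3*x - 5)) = 4/(5*(3*x - 5)) + 2/(5*(x + 5))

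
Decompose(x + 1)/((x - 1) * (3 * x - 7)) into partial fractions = 5/(2*(3*x - 7)) - 1/(2*(x - 1))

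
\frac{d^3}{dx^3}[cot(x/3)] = -2*cot(x/3)^4/9 - 8*cot(x/3)^2/27 - 2/27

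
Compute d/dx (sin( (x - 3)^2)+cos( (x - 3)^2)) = -2*x*sin(x^2 - 6*x + 9) + 2*x*cos(x^2 - 6*x + 9) + 6*sin(x^2 - 6*x + 9) - 6*cos(x^2 - 6*x + 9)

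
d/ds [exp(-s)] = -exp(-s)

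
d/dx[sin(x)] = cos(x)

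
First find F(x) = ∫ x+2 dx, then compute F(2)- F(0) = 6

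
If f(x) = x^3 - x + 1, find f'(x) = 3*x^2 - 1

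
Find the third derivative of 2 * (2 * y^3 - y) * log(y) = (24*y^2*log(y) + 44*y^2 + 2)/y^2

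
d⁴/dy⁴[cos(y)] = cos(y)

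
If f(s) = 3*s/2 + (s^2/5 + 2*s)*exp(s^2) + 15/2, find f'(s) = 2*s^3*exp(s^2)/5 + 4*s^2*exp(s^2) + 2*s*exp(s^2)/5 + 2*exp(s^2) + 3/2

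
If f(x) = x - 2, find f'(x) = 1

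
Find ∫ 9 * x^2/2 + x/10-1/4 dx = 3*x^3/2 + x^2/20 - x/4 + C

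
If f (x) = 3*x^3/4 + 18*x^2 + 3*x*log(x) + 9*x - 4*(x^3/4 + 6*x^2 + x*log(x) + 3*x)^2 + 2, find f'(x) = -3*x^5/2 - 60*x^4 - 8*x^3*log(x) - 602*x^3 - 144*x^2*log(x) - 1911*x^2/4 - 8*x*log(x)^2 - 56*x*log(x) - 60*x + 3*log(x) + 12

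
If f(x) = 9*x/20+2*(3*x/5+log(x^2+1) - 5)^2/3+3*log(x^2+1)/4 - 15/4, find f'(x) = (144*x^3 + 240*x^2*log(x^2 + 1) - 585*x^2 + 800*x*log(x^2 + 1) - 3406*x + 240*log(x^2 + 1) - 1065)/(300*x^2 + 300)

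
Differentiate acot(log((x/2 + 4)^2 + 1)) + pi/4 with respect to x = (-2*x - 16)/(x^2*log(x^2/4 + 4*x + 17)^2 + x^2 + 16*x*log(x^2/4 + 4*x + 17)^2 + 16*x + 68*log(x^2/4 + 4*x + 17)^2 + 68)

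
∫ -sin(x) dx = cos(x) + C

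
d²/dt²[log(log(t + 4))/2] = (-log(t + 4) - 1)/(2*t^2*log(t + 4)^2 + 16*t*log(t + 4)^2 + 32*log(t + 4)^2)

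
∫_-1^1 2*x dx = 0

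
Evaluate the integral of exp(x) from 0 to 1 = -1 + E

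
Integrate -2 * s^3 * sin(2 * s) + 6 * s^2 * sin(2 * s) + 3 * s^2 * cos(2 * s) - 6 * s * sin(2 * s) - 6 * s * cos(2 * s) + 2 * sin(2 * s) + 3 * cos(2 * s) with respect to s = (s - 1)^3*cos(2*s) + C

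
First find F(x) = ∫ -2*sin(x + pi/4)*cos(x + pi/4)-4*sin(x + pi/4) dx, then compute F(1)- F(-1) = -4*sqrt(2)*sin(1) - sin(2)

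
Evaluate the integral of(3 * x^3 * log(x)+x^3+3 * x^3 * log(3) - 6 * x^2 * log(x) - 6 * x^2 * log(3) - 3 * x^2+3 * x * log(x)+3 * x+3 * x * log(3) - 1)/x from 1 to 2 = log(6)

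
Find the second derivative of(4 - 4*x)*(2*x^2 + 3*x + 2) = -48*x - 8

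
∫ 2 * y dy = y^2 + C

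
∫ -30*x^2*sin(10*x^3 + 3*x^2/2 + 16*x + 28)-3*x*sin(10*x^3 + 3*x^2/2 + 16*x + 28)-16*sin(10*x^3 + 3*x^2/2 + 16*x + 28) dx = cos(10*x^3 + 3*x^2/2 + 16*x + 28) + C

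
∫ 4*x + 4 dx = 2*x^2 + 4*x + C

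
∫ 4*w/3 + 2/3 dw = 2*w^2/3 + 2*w/3 + C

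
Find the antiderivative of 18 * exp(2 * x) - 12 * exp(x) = (3*exp(x) - 2)^2 + C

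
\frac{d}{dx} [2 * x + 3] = 2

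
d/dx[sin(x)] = cos(x)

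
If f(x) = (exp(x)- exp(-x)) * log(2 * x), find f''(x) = (x^2*exp(2*x)*log(x) + x^2*exp(2*x)*log(2) - x^2*log(x) - x^2*log(2) + 2*x*exp(2*x) + 2*x - exp(2*x) + 1)*exp(-x)/x^2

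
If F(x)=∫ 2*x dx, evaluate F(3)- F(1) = 8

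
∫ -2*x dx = -x^2 + C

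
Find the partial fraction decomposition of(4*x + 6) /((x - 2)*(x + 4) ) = 5/(3*(x + 4)) + 7/(3*(x - 2))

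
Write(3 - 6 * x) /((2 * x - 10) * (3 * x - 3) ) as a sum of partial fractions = 1/(8*(x - 1)) - 9/(8*(x - 5))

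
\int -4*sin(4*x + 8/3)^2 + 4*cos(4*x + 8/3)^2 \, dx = sin(8*x + 16/3)/2 + C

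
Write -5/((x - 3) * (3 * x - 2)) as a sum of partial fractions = 15/(7*(3*x - 2)) - 5/(7*(x - 3))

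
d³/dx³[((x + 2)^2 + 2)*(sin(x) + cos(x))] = x^2*sin(x) - x^2*cos(x) - 2*x*sin(x) - 10*x*cos(x) - 12*sin(x) - 12*cos(x)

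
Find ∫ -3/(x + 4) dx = -3*log(x + 4) + C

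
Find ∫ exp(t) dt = exp(t) + C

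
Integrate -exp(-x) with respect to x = exp(-x) + C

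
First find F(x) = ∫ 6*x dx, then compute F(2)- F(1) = 9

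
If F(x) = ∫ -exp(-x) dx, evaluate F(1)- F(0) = -1 + exp(-1)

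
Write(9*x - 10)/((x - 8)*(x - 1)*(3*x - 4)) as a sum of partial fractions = -9/(10*(3*x - 4)) - 1/(7*(x - 1)) + 31/(70*(x - 8))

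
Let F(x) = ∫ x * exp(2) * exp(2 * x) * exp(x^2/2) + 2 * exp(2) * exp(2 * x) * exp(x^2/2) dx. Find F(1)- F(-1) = -exp(1/2) + exp(9/2)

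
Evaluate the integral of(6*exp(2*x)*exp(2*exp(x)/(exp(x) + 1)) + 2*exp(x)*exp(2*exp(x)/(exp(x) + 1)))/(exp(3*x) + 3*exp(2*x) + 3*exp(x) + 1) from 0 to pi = -E + 2*exp(2*exp(pi)/(1 + exp(pi)) + pi)/(1 + exp(pi))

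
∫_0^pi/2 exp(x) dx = -1 + exp(pi/2)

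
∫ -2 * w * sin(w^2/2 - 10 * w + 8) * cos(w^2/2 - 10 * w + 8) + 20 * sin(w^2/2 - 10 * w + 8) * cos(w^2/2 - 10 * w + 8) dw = cos(w^2/2 - 10*w + 8)^2 + C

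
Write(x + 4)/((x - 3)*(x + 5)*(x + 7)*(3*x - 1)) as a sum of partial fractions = -117/(2816*(3*x - 1)) + 3/(440*(x + 7)) - 1/(256*(x + 5)) + 7/(640*(x - 3))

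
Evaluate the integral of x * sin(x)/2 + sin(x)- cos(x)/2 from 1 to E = 3*cos(1)/2 - (1 + E/2)*cos(E)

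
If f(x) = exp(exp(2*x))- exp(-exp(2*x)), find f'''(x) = (8*exp(6*x) - 24*exp(4*x) + 8*exp(2*x) + 8*exp(2*x + 2*exp(2*x)) + 24*exp(4*x + 2*exp(2*x)) + 8*exp(6*x + 2*exp(2*x)))*exp(-exp(2*x))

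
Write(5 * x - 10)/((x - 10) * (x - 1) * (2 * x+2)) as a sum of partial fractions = -15/(44*(x + 1)) + 5/(36*(x - 1)) + 20/(99*(x - 10))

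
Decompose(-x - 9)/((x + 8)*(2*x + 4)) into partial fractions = 1/(12*(x + 8)) - 7/(12*(x + 2))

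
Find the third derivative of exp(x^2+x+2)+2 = 8*x^3*exp(x^2 + x + 2) + 12*x^2*exp(x^2 + x + 2) + 18*x*exp(x^2 + x + 2) + 7*exp(x^2 + x + 2)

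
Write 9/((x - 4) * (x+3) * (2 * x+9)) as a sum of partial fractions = 12/(17*(2*x + 9)) - 3/(7*(x + 3)) + 9/(119*(x - 4))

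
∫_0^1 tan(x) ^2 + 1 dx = tan(1)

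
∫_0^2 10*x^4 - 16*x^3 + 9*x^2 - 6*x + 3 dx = 18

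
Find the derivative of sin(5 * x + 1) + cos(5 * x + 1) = 5*sqrt(2)*cos(5*x + pi/4 + 1)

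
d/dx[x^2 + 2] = 2*x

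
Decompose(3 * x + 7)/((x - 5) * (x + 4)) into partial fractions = 5/(9*(x + 4)) + 22/(9*(x - 5))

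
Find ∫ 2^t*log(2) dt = 2^t + C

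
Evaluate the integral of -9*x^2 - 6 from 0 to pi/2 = -3*pi^3/8 - 3*pi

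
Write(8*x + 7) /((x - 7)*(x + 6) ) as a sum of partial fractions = 41/(13*(x + 6)) + 63/(13*(x - 7))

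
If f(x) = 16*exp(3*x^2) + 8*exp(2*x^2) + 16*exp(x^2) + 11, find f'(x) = 96*x*exp(3*x^2) + 32*x*exp(2*x^2) + 32*x*exp(x^2)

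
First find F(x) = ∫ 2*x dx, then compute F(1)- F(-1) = 0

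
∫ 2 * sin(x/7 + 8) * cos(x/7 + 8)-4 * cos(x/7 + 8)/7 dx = (7*sin(x/7 + 8) - 4)*sin(x/7 + 8) + C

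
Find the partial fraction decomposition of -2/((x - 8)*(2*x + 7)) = 4/(23*(2*x + 7)) - 2/(23*(x - 8))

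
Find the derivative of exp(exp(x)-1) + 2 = exp(x + exp(x) - 1)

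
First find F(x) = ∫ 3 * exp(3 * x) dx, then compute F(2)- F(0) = -1 + exp(6)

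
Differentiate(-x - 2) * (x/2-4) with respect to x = 3 - x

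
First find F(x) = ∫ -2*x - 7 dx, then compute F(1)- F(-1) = -14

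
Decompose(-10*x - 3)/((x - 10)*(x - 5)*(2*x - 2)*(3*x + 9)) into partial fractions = -9/(832*(x + 3)) - 13/(864*(x - 1)) + 53/(960*(x - 5)) - 103/(3510*(x - 10))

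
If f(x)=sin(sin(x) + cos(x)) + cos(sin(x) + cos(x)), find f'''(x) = 2*(2*sin(x)*cos(x)*cos(sqrt(2)*sin(x + pi/4) + pi/4) + 3*sqrt(2)*sin(x + pi/4)*sin(sqrt(2)*sin(x + pi/4) + pi/4) - 2*cos(sqrt(2)*sin(x + pi/4) + pi/4))*cos(x + pi/4)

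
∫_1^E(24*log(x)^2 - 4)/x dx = 4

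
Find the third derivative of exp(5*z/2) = 125*exp(5*z/2)/8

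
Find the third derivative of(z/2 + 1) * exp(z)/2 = z*exp(z)/4 + 5*exp(z)/4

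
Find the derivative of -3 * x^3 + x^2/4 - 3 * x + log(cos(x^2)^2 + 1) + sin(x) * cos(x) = (-9*x^2*cos(2*x^2) - 27*x^2 - 4*x*sin(2*x^2) + x*cos(2*x^2)/2 + 3*x/2 + 3*cos(2*x) - 3*cos(2*x^2) + cos(2*x*(x - 1))/2 + cos(2*x*(x + 1))/2 - 9)/(cos(2*x^2) + 3)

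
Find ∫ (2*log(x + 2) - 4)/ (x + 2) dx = (log(x + 2) - 2)^2 + C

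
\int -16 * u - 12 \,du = -8*u^2 - 12*u + C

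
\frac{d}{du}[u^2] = 2*u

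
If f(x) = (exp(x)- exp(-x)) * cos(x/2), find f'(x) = (-exp(2*x)*sin(x/2) + 2*exp(2*x)*cos(x/2) + sin(x/2) + 2*cos(x/2))*exp(-x)/2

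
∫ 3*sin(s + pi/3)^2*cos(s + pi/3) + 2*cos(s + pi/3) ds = (sin(s + pi/3)^2 + 2)*sin(s + pi/3) + C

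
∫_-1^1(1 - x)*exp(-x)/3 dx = exp(-1)/3 + E/3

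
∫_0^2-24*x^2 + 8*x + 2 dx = -44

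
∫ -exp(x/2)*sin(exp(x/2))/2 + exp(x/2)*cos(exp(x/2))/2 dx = sqrt(2)*sin(exp(x/2) + pi/4) + C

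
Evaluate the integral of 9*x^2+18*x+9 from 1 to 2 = 57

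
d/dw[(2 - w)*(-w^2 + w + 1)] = 3*w^2 - 6*w + 1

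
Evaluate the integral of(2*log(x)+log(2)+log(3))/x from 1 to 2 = -log(2)*log(3) + log(4)*log(6)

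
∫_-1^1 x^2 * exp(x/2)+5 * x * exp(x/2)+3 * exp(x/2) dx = -2*exp(-1/2) + 6*exp(1/2)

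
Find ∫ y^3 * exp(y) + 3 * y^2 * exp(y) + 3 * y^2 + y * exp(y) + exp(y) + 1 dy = y*(y^2 + 1)*(exp(y) + 1) + C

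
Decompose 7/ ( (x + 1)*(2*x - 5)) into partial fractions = 2/(2*x - 5) - 1/(x + 1)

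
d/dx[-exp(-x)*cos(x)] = (sin(x) + cos(x))*exp(-x)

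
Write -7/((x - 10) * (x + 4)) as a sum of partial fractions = 1/(2*(x + 4)) - 1/(2*(x - 10))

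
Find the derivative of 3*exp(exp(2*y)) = 6*exp(2*y + exp(2*y))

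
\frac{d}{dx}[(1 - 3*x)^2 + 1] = 18*x - 6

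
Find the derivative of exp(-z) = -exp(-z)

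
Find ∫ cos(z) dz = sin(z) + C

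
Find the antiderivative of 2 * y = y^2 + C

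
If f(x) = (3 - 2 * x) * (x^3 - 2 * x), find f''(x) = -24*x^2 + 18*x + 8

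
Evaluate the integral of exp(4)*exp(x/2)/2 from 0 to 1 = -exp(4) + exp(9/2)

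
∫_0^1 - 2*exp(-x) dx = -2 + 2*exp(-1)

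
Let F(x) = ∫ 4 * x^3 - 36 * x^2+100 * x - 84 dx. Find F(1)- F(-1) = -192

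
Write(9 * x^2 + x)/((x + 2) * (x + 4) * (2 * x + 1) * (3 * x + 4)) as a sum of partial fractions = -99/(20*(3*x + 4)) + 2/(15*(2*x + 1)) - 5/(4*(x + 4)) + 17/(6*(x + 2))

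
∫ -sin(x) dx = cos(x) + C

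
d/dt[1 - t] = -1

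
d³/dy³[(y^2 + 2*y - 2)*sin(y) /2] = -y^2*cos(y)/2 - 3*y*sin(y) - y*cos(y) - 3*sin(y) + 4*cos(y)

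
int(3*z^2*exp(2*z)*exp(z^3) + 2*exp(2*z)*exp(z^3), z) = exp(z*(z^2 + 2)) + C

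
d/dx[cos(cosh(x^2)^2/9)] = -2*x*sin(cosh(x^2)^2/9)*sinh(2*x^2)/9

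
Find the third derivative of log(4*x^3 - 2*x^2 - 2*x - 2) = (48*x^6 - 48*x^5 + 48*x^4 + 176*x^3 - 78*x^2 - 6*x + 16)/(8*x^9 - 12*x^8 - 6*x^7 - x^6 + 15*x^5 + 6*x^4 - x^3 - 6*x^2 - 3*x - 1)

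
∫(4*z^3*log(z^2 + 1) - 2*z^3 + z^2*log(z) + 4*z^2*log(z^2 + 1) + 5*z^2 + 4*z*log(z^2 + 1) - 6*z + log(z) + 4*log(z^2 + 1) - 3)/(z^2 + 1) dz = z*(-3*z + 2*(z + 2)*log(z^2 + 1) + log(z) - 4) + C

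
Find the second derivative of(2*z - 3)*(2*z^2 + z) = 24*z - 8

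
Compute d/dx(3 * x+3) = 3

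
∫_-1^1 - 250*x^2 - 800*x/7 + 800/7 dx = 1300/21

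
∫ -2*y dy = -y^2 + C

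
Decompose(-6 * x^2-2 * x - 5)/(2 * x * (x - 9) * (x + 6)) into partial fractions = -209/(180*(x + 6)) - 509/(270*(x - 9)) + 5/(108*x)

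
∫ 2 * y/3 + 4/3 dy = y^2/3 + 4*y/3 + C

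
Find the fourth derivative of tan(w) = 24*tan(w)^5 + 40*tan(w)^3 + 16*tan(w)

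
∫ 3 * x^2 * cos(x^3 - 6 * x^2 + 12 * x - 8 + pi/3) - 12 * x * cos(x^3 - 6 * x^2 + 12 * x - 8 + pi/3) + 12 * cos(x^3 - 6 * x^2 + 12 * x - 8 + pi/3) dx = sin((x - 2)^3 + pi/3) + C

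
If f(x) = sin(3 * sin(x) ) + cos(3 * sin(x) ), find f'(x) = 3*sqrt(2)*cos(x)*cos(3*sin(x) + pi/4)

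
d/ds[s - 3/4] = 1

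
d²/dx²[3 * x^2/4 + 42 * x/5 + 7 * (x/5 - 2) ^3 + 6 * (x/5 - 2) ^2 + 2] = 42*x/125 - 69/50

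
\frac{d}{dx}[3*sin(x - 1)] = 3*cos(x - 1)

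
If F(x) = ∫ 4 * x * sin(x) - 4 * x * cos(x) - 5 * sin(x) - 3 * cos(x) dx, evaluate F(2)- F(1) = -7*sin(2) + 3*cos(1) + 3*sin(1) - 7*cos(2)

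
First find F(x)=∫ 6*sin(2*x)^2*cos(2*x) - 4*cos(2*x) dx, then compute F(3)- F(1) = -sin(18)/4 - sin(6) + 5*sin(2)/4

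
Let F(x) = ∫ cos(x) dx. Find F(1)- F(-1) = 2*sin(1)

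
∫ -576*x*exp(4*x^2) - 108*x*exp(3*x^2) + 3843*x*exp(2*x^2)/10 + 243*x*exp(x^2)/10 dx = 9*(-320*exp(3*x^2) - 80*exp(2*x^2) + 427*exp(x^2) + 54)*exp(x^2)/40 + C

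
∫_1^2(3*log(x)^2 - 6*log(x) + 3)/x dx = (-1 + log(2))^3 + 1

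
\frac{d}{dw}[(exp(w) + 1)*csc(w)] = -exp(w)*cot(w)*csc(w) + exp(w)*csc(w) - cot(w)*csc(w)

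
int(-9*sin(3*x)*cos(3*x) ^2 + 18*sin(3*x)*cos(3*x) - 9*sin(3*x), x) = (cos(3*x) - 1)^3 + C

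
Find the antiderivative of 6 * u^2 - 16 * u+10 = 2*u^3 - 8*u^2 + 10*u + C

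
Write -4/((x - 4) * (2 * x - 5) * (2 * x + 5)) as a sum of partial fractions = -4/(65*(2*x + 5)) + 4/(15*(2*x - 5)) - 4/(39*(x - 4))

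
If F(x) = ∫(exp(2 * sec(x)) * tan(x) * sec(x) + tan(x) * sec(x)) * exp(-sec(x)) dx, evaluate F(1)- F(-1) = 0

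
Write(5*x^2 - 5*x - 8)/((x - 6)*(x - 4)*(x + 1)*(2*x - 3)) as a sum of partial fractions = -34/(225*(2*x - 3)) - 2/(175*(x + 1)) - 26/(25*(x - 4)) + 71/(63*(x - 6))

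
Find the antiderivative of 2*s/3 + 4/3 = s^2/3 + 4*s/3 + C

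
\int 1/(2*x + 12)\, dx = log(2*x/3 + 4)/2 + C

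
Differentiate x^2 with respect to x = 2*x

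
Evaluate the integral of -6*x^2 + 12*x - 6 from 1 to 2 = -2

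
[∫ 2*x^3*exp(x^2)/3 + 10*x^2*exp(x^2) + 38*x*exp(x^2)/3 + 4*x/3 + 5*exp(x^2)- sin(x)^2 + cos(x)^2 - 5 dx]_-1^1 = -10 + sin(2) + 10*E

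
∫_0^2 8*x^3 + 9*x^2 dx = 56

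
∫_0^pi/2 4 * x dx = pi^2/2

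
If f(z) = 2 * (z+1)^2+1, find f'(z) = 4*z + 4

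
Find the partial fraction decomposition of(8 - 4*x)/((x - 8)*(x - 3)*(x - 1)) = 2/(7*(x - 1)) + 2/(5*(x - 3)) - 24/(35*(x - 8))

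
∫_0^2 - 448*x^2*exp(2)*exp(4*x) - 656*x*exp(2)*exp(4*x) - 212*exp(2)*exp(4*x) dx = -690*exp(10) + 26*exp(2)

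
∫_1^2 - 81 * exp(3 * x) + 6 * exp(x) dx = -27*exp(6) - 6*E + 6*exp(2) + 27*exp(3)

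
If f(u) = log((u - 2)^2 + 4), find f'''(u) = (4*u^3 - 24*u^2 + 64)/(u^6 - 12*u^5 + 72*u^4 - 256*u^3 + 576*u^2 - 768*u + 512)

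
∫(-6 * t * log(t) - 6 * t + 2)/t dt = 2*(1 - 3*t)*log(t) + C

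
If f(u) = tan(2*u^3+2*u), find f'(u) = 6*u^2*tan(2*u^3 + 2*u)^2 + 6*u^2 + 2*tan(2*u^3 + 2*u)^2 + 2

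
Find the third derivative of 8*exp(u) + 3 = 8*exp(u)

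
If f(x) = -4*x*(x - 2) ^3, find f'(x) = -16*x^3 + 72*x^2 - 96*x + 32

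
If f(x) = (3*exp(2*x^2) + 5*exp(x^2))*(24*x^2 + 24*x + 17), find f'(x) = 288*x^3*exp(2*x^2) + 240*x^3*exp(x^2) + 288*x^2*exp(2*x^2) + 240*x^2*exp(x^2) + 348*x*exp(2*x^2) + 410*x*exp(x^2) + 72*exp(2*x^2) + 120*exp(x^2)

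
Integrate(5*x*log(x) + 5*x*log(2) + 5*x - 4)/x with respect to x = (5*x - 4)*log(2*x) + C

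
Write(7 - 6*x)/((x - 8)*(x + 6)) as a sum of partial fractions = -43/(14*(x + 6)) - 41/(14*(x - 8))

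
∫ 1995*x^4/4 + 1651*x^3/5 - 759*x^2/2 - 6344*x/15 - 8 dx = 399*x^5/4 + 1651*x^4/20 - 253*x^3/2 - 3172*x^2/15 - 8*x + C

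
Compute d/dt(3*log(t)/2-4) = 3/(2*t)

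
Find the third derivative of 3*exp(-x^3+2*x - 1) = (-81*x^6 + 162*x^4 + 162*x^3 - 108*x^2 - 108*x + 6)*exp(-x^3 + 2*x - 1)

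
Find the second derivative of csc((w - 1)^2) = 2*(-2*w^2 + 4*w^2/sin(w^2 - 2*w + 1)^2 + 4*w - 8*w/sin(w^2 - 2*w + 1)^2 - 2 - cos(w^2 - 2*w + 1)/sin(w^2 - 2*w + 1) + 4/sin(w^2 - 2*w + 1)^2)/sin(w^2 - 2*w + 1)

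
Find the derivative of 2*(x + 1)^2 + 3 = 4*x + 4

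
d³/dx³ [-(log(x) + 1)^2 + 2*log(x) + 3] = (6 - 4*log(x))/x^3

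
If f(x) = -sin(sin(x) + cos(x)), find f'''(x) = 2*(-sqrt(2)*sin(x)*cos(x)*cos(sqrt(2)*sin(x + pi/4)) - 3*sin(sqrt(2)*sin(x + pi/4))*sin(x + pi/4) + sqrt(2)*cos(sqrt(2)*sin(x + pi/4)))*cos(x + pi/4)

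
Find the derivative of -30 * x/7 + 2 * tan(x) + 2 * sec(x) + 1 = 2*tan(x)^2 + 2*tan(x)*sec(x) - 16/7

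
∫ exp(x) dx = exp(x) + C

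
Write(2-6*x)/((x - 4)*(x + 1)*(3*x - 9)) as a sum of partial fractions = 2/(15*(x + 1)) + 4/(3*(x - 3)) - 22/(15*(x - 4))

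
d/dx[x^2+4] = 2*x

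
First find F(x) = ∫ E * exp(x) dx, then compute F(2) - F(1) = -exp(2) + exp(3)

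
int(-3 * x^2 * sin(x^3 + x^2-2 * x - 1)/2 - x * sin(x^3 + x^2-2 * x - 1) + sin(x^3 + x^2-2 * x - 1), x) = cos(x^3 + x^2 - 2*x - 1)/2 + C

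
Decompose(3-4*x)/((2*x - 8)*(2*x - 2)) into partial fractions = 1/(12*(x - 1)) - 13/(12*(x - 4))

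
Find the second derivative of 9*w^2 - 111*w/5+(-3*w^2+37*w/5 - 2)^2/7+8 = 108*w^2/7 - 1332*w/35 + 6488/175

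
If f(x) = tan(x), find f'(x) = cos(x)^(-2)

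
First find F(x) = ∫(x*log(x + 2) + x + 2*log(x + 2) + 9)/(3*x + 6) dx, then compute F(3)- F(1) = -10*log(3)/3 + 4*log(5)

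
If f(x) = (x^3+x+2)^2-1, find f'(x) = 6*x^5 + 8*x^3 + 12*x^2 + 2*x + 4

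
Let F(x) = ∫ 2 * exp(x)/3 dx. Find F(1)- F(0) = -2/3 + 2*E/3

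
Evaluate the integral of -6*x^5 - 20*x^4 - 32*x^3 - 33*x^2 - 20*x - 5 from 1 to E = (1 + E)^3*(-exp(3) - exp(2) - 2*E - 1) + 40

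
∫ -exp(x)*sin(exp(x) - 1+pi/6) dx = cos(exp(x) - 1 + pi/6) + C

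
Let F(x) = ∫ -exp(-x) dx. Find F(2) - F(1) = -exp(-1) + exp(-2)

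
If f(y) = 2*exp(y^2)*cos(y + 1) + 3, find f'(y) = 2*(2*y*cos(y + 1) - sin(y + 1))*exp(y^2)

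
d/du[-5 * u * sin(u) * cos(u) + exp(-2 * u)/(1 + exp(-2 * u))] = -(5*u*exp(4*u)*cos(2*u) + 10*u*exp(2*u)*cos(2*u) + 5*u*cos(2*u) + 5*exp(4*u)*sin(2*u)/2 + 5*exp(2*u)*sin(2*u) + 2*exp(2*u) + 5*sin(2*u)/2)/(exp(4*u) + 2*exp(2*u) + 1)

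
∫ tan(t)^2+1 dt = tan(t) + C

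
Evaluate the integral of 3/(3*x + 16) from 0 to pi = -log(4) + log(3*pi/4 + 4)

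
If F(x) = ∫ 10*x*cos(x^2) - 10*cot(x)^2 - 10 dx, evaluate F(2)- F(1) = -10/tan(1) + 10/tan(2) - 5*sin(1) + 5*sin(4)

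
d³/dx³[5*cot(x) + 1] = -30*cot(x)^4 - 40*cot(x)^2 - 10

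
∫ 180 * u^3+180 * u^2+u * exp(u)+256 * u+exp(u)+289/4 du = u*(180*u^3 + 240*u^2 + 512*u + 4*exp(u) + 289)/4 + C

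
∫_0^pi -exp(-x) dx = -1 + exp(-pi)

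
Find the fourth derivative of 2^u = 2^u*log(2)^4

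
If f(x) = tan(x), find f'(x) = cos(x)^(-2)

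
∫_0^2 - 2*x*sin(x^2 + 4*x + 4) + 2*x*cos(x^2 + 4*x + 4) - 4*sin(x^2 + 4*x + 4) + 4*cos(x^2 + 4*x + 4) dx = cos(16) + sin(16) - cos(4) - sin(4)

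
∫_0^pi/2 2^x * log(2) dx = -1 + 2^(pi/2)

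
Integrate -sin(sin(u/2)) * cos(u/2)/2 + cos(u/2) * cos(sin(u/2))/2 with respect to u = sqrt(2)*sin(sin(u/2) + pi/4) + C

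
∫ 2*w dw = w^2 + C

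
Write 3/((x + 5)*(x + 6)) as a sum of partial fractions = -3/(x + 6) + 3/(x + 5)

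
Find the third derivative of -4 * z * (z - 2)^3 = 144 - 96*z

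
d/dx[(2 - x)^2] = 2*x - 4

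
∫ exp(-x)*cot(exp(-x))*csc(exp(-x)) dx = csc(exp(-x)) + C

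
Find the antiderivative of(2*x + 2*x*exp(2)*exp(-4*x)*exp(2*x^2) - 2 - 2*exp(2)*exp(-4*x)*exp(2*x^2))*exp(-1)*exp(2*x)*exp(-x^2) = 2*sinh((x - 1)^2) + C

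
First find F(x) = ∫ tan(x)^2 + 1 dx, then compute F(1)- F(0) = tan(1)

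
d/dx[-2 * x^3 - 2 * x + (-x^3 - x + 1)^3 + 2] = -9*x^8 - 21*x^6 + 18*x^5 - 15*x^4 + 24*x^3 - 18*x^2 + 6*x - 5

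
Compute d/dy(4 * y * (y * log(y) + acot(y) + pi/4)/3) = (8*y^3*log(y) + 4*y^3 + 4*y^2*acot(y) + pi*y^2 + 8*y*log(y) + 4*acot(y) + pi)/(3*y^2 + 3)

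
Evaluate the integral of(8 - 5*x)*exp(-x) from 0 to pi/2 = (-3 + 5*pi/2)*exp(-pi/2) + 3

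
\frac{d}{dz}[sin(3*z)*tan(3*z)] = 3*sin(3*z)*tan(3*z)^2 + 6*sin(3*z)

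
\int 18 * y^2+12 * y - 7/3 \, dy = 6*y^3 + 6*y^2 - 7*y/3 + C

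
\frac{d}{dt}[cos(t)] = -sin(t)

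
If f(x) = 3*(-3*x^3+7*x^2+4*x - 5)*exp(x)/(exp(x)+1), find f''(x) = (9*x^3*exp(2*x) - 9*x^3*exp(x) - 75*x^2*exp(2*x) - 33*x^2*exp(x) - 54*x*exp(3*x) - 36*x*exp(2*x) + 42*x*exp(x) + 42*exp(3*x) + 123*exp(2*x) + 51*exp(x))/(exp(3*x) + 3*exp(2*x) + 3*exp(x) + 1)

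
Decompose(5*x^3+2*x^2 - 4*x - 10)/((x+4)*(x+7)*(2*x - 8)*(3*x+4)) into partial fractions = 175/(2176*(3*x + 4)) + 533/(374*(x + 7)) - 47/(64*(x + 4)) + 163/(1408*(x - 4))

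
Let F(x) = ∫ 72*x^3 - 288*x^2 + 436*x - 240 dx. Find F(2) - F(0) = -88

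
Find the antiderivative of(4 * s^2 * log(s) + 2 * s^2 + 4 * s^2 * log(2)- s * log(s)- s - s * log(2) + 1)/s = (2*s^2 - s + 1)*log(2*s) + C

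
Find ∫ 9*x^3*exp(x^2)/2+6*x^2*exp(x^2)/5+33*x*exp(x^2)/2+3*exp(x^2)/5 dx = 3*(15*x^2 + 4*x + 40)*exp(x^2)/20 + C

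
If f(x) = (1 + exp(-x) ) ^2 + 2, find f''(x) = (2*exp(x) + 4)*exp(-2*x)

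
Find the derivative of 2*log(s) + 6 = 2/s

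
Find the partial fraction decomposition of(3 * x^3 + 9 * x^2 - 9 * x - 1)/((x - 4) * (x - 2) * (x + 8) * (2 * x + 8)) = 889/(960*(x + 8)) - 13/(384*(x + 4)) - 41/(240*(x - 2)) + 299/(384*(x - 4))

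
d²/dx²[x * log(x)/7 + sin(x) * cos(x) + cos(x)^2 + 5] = (-14*sqrt(2)*x*sin(2*x + pi/4) + 1)/(7*x)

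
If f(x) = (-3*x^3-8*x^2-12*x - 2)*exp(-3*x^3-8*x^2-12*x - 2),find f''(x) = (-243*x^7 - 1512*x^6 - 4692*x^5 - 8330*x^4 - 8976*x^3 - 5416*x^2 - 1518*x + 16)*exp(-3*x^3 - 8*x^2 - 12*x - 2)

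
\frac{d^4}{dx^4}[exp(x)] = exp(x)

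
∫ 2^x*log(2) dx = 2^x + C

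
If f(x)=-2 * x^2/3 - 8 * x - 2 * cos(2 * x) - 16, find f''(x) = 8*cos(2*x) - 4/3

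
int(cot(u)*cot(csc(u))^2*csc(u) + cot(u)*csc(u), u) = cot(csc(u)) + C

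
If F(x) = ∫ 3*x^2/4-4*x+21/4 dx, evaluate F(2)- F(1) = 1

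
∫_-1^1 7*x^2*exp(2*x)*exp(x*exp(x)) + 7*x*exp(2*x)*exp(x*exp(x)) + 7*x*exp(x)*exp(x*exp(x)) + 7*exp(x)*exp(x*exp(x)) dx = 7*exp(-1 - exp(-1)) + 7*exp(1 + E)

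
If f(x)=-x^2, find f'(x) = -2*x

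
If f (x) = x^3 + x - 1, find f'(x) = 3*x^2 + 1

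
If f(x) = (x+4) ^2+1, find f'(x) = 2*x + 8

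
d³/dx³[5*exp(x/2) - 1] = 5*exp(x/2)/8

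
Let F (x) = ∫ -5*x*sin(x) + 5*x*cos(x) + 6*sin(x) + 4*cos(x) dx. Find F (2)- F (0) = 9*cos(2) + 1 + 9*sin(2)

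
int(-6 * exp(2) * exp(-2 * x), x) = 3*exp(2 - 2*x) + C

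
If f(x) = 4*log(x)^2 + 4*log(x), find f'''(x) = (16*log(x) - 16)/x^3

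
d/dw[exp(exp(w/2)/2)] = exp(w/2 + exp(w/2)/2)/4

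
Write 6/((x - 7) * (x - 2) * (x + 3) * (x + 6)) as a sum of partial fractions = -1/(52*(x + 6)) + 1/(25*(x + 3)) - 3/(100*(x - 2)) + 3/(325*(x - 7))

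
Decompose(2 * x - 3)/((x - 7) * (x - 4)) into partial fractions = -5/(3*(x - 4)) + 11/(3*(x - 7))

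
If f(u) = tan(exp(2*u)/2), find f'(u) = exp(2*u)/cos(exp(2*u)/2)^2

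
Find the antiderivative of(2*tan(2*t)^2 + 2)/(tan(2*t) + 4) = log(tan(2*t) + 4) + C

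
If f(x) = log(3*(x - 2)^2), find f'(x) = 2/(x - 2)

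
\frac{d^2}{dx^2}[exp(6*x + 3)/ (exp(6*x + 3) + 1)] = (36*exp(6*x + 3) - 36*exp(12*x + 6))/(exp(9)*exp(18*x) + 3*exp(6)*exp(12*x) + 3*exp(3)*exp(6*x) + 1)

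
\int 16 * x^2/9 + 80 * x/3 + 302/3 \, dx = 16*x^3/27 + 40*x^2/3 + 302*x/3 + C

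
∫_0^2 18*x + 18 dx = 72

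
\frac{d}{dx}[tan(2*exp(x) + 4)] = 2*exp(x)*tan(2*exp(x) + 4)^2 + 2*exp(x)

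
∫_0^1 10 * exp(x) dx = -10 + 10*E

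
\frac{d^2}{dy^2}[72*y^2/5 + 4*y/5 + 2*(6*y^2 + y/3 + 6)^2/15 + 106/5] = 288*y^2/5 + 16*y/5 + 6484/135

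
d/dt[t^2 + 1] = 2*t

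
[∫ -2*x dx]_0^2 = -4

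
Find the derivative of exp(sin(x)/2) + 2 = exp(sin(x)/2)*cos(x)/2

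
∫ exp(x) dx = exp(x) + C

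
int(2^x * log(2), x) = 2^x + C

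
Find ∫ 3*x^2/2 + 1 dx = x^3/2 + x + C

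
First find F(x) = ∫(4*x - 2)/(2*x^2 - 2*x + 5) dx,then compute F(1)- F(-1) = -log(9) + log(5)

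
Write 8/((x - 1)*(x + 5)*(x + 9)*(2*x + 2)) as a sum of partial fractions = -1/(80*(x + 9)) + 1/(24*(x + 5)) - 1/(16*(x + 1)) + 1/(30*(x - 1))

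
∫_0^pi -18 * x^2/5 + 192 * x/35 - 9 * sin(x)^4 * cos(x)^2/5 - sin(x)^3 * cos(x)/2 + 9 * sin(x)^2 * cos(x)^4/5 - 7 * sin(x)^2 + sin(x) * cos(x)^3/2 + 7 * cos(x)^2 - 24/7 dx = -18 + (6 - 2*pi)*(3*pi/7 + 3 + 3*pi^2/5)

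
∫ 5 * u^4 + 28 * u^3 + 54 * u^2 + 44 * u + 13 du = u^5 + 7*u^4 + 18*u^3 + 22*u^2 + 13*u + C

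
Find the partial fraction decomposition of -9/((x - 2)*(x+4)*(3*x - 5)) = 81/(17*(3*x - 5)) - 3/(34*(x + 4)) - 3/(2*(x - 2))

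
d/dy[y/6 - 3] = 1/6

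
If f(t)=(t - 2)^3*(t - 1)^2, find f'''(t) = 60*t^2 - 192*t + 150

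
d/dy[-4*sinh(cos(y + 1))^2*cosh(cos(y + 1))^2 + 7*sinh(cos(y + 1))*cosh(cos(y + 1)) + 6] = (2*sinh(4*cos(y + 1)) - 7*cosh(2*cos(y + 1)))*sin(y + 1)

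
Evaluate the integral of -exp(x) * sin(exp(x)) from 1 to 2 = cos(exp(2)) - cos(E)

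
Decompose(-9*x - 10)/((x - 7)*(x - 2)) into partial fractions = 28/(5*(x - 2)) - 73/(5*(x - 7))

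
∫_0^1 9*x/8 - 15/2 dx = -111/16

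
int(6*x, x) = 3*x^2 + C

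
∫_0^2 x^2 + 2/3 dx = 4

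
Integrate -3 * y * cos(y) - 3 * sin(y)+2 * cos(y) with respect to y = (2 - 3*y)*sin(y) + C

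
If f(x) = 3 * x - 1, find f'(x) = 3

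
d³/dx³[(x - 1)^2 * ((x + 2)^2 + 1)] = 24*x + 12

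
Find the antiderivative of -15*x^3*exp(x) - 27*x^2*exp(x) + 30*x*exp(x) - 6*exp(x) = 3*x*(-5*x^2 + 6*x - 2)*exp(x) + C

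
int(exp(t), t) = exp(t) + C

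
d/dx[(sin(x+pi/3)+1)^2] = 2*cos(x + pi/3) + cos(2*x + pi/6)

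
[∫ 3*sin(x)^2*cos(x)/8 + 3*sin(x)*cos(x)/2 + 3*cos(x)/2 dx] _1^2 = -(sin(1)/2 + 1)^3 + (sin(2)/2 + 1)^3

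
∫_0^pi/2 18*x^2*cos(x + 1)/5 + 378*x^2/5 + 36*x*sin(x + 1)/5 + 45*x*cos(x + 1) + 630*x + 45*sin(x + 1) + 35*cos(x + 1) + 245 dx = -35*sin(1) + (5 + 3*pi)*(3*pi/10 + 7)*(cos(1) + 7*pi/2)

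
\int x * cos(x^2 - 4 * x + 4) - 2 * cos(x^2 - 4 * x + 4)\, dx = sin((x - 2)^2)/2 + C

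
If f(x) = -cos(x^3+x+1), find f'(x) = (3*x^2 + 1)*sin(x^3 + x + 1)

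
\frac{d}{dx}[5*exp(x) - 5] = 5*exp(x)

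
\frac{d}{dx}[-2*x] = -2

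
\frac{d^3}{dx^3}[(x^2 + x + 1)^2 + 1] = 24*x + 12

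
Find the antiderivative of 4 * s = 2*s^2 + C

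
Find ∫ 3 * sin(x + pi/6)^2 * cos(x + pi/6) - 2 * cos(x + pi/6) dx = (sin(x + pi/6)^2 - 2)*sin(x + pi/6) + C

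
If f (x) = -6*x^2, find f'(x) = -12*x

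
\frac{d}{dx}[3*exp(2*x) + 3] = 6*exp(2*x)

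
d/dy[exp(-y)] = -exp(-y)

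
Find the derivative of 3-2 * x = -2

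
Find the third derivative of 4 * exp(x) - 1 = 4*exp(x)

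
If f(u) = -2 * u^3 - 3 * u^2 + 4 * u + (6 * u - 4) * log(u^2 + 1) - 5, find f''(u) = (-12*u^5 - 6*u^4 - 12*u^3 - 4*u^2 + 24*u - 14)/(u^4 + 2*u^2 + 1)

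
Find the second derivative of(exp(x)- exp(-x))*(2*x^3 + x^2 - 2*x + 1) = (2*x^3*exp(2*x) - 2*x^3 + 13*x^2*exp(2*x) + 11*x^2 + 14*x*exp(2*x) - 6*x - exp(2*x) - 7)*exp(-x)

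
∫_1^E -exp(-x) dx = -exp(-1) + exp(-E)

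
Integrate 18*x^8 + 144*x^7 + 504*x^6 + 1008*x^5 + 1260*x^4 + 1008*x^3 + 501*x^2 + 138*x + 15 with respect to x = 2*x^9 + 18*x^8 + 72*x^7 + 168*x^6 + 252*x^5 + 252*x^4 + 167*x^3 + 69*x^2 + 15*x + C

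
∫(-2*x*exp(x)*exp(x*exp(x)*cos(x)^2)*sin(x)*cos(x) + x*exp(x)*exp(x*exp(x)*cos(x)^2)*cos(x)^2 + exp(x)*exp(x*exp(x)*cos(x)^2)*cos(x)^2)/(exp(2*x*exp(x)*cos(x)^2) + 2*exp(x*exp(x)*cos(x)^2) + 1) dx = exp(x*exp(x))/(exp(x*exp(x)) + exp(x*exp(x)*sin(x)^2)) + C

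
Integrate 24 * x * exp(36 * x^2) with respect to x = exp(36*x^2)/3 + C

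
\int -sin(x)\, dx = cos(x) + C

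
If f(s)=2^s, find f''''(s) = 2^s*log(2)^4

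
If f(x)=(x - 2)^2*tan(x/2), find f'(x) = x^2/(2*cos(x/2)^2) + 2*x*tan(x/2) - 2*x/cos(x/2)^2 - 4*tan(x/2) + 2/cos(x/2)^2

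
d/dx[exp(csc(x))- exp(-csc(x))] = -(exp(2/sin(x)) + 1)*exp(-csc(x))*cos(x)/sin(x)^2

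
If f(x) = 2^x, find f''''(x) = 2^x*log(2)^4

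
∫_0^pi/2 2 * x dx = pi^2/4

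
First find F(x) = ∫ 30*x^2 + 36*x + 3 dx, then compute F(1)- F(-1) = 26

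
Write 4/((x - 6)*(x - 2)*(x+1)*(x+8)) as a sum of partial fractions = -1/(245*(x + 8)) + 4/(147*(x + 1)) - 1/(30*(x - 2)) + 1/(98*(x - 6))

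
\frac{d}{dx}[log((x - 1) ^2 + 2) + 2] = (2*x - 2)/(x^2 - 2*x + 3)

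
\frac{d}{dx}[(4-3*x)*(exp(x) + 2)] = -3*x*exp(x) + exp(x) - 6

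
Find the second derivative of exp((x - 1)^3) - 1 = 9*x^4*exp(x^3 - 3*x^2 + 3*x - 1) - 36*x^3*exp(x^3 - 3*x^2 + 3*x - 1) + 54*x^2*exp(x^3 - 3*x^2 + 3*x - 1) - 30*x*exp(x^3 - 3*x^2 + 3*x - 1) + 3*exp(x^3 - 3*x^2 + 3*x - 1)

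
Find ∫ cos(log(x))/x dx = sin(log(x)) + C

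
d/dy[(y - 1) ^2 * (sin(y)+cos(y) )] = -y^2*sin(y) + y^2*cos(y) + 4*y*sin(y) - 3*sin(y) - cos(y)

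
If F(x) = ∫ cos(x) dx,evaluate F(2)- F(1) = -sin(1) + sin(2)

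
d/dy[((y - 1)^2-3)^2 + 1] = 4*y^3 - 12*y^2 + 8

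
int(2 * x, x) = x^2 + C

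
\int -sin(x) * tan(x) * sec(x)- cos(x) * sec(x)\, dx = -tan(x) + C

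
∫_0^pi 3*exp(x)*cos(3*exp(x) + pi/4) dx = -sin(pi/4 + 3) + sin(pi/4 + 3*exp(pi))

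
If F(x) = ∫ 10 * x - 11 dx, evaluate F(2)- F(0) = -2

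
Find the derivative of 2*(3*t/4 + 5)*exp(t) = 3*t*exp(t)/2 + 23*exp(t)/2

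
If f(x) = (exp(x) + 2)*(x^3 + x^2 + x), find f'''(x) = x^3*exp(x) + 10*x^2*exp(x) + 25*x*exp(x) + 15*exp(x) + 12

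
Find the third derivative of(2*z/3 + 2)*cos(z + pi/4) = 2*z*sin(z + pi/4)/3 + 2*sqrt(2)*sin(z)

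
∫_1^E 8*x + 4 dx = -8 + 4*E + 4*exp(2)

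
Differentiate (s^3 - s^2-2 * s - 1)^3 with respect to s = 9*s^8 - 24*s^7 - 21*s^6 + 48*s^5 + 60*s^4 - 12*s^3 - 51*s^2 - 30*s - 6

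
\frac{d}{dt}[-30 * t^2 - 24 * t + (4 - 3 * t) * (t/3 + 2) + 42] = -62*t - 86/3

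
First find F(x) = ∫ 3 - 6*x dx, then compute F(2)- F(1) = -6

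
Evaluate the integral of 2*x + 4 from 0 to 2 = 12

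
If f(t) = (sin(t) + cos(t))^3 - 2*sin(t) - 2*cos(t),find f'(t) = sqrt(2)*(3*sin(3*t + pi/4) - cos(t + pi/4))/2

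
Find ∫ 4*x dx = 2*x^2 + C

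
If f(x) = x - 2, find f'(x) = 1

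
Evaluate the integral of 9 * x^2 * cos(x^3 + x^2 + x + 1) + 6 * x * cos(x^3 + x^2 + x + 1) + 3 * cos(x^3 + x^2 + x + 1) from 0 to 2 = -3*sin(1) + 3*sin(15)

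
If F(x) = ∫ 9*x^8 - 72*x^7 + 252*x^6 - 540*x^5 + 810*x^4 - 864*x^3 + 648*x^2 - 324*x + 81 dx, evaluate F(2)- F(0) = 26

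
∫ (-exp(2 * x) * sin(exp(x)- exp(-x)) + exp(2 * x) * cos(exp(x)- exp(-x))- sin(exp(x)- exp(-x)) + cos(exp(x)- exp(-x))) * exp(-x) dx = sqrt(2)*sin(2*sinh(x) + pi/4) + C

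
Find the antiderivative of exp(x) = exp(x) + C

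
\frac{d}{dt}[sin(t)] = cos(t)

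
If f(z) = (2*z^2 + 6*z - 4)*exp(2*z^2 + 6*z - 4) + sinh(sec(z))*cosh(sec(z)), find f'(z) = 8*z^3*exp(2*z^2 + 6*z - 4) + 36*z^2*exp(2*z^2 + 6*z - 4) + 24*z*exp(2*z^2 + 6*z - 4) - 18*exp(2*z^2 + 6*z - 4) + tan(z)*sinh(sec(z))^2*sec(z) + tan(z)*cosh(sec(z))^2*sec(z)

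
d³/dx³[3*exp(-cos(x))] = 3*(3 - cos(x))*exp(-cos(x))*sin(x)*cos(x)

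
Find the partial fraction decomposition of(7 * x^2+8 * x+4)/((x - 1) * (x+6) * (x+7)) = 291/(8*(x + 7)) - 208/(7*(x + 6)) + 19/(56*(x - 1))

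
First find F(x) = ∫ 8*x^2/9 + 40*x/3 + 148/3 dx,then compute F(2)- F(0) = 3448/27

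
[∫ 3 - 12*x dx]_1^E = -6*exp(2) + 3 + 3*E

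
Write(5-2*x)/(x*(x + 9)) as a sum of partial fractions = -23/(9*(x + 9)) + 5/(9*x)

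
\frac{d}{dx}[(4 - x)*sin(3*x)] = -3*x*cos(3*x) - sin(3*x) + 12*cos(3*x)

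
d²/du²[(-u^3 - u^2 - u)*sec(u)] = (u^3 - 2*u^3/cos(u)^2 - 6*u^2*sin(u)/cos(u) + u^2 - 2*u^2/cos(u)^2 - 4*u*sin(u)/cos(u) - 5*u - 2*u/cos(u)^2 - 2*sin(u)/cos(u) - 2)/cos(u)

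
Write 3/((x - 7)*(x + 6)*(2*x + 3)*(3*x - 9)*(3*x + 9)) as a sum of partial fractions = 16/(12393*(2*x + 3)) + 1/(9477*(x + 6)) - 1/(1620*(x + 3)) - 1/(5832*(x - 3)) + 1/(26520*(x - 7))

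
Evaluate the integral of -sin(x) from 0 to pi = -2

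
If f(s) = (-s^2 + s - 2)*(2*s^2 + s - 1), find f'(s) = -8*s^3 + 3*s^2 - 4*s - 3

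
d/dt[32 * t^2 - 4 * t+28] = 64*t - 4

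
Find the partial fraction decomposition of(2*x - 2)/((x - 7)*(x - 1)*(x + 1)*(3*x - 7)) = -9/(70*(3*x - 7)) + 1/(40*(x + 1)) + 1/(56*(x - 7))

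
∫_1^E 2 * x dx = -1 + exp(2)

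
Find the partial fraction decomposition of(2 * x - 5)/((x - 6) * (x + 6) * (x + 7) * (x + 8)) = 3/(4*(x + 8)) - 19/(13*(x + 7)) + 17/(24*(x + 6)) + 1/(312*(x - 6))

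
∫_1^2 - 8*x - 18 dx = -30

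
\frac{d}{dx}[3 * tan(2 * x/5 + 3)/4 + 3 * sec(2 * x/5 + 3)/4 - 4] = 3*tan(2*x/5 + 3)^2/10 + 3*tan(2*x/5 + 3)*sec(2*x/5 + 3)/10 + 3/10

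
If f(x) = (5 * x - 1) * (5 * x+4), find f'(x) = 50*x + 15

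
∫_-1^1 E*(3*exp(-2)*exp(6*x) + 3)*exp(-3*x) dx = -exp(-2) - exp(-4) + exp(2) + exp(4)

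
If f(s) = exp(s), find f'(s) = exp(s)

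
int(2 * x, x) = x^2 + C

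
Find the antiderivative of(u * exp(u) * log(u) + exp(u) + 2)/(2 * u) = (exp(u) + 2)*log(u)/2 + C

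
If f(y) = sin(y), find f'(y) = cos(y)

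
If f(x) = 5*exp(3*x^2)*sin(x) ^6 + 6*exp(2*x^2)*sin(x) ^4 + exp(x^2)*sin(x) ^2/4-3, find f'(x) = 30*x*exp(3*x^2)*sin(x)^6 + 24*x*exp(2*x^2)*sin(x)^4 + x*exp(x^2)*sin(x)^2/2 + 30*exp(3*x^2)*sin(x)^5*cos(x) + 24*exp(2*x^2)*sin(x)^3*cos(x) + exp(x^2)*sin(2*x)/4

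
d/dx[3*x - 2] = 3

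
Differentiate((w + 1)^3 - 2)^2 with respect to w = 6*w^5 + 30*w^4 + 60*w^3 + 48*w^2 + 6*w - 6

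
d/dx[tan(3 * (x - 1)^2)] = 6*x*tan(3*x^2 - 6*x + 3)^2 + 6*x - 6*tan(3*x^2 - 6*x + 3)^2 - 6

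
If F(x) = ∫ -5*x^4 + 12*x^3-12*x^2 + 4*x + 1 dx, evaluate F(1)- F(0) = 1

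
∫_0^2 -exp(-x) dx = -1 + exp(-2)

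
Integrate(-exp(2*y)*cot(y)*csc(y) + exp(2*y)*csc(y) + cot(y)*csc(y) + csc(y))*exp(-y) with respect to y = 2*sinh(y)*csc(y) + C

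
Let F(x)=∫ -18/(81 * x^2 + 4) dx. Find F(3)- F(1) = -acot(9/2) + acot(27/2)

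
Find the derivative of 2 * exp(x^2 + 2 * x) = 4*x*exp(x^2 + 2*x) + 4*exp(x^2 + 2*x)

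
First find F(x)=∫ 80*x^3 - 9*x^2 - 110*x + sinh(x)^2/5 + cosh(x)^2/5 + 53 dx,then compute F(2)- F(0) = sinh(4)/10 + 182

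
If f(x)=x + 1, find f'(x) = 1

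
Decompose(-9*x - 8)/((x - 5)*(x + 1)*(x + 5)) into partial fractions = 37/(40*(x + 5)) - 1/(24*(x + 1)) - 53/(60*(x - 5))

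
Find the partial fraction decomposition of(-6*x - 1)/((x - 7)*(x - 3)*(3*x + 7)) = 117/(448*(3*x + 7)) + 19/(64*(x - 3)) - 43/(112*(x - 7))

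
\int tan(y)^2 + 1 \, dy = tan(y) + C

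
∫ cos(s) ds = sin(s) + C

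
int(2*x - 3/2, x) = x^2 - 3*x/2 + C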